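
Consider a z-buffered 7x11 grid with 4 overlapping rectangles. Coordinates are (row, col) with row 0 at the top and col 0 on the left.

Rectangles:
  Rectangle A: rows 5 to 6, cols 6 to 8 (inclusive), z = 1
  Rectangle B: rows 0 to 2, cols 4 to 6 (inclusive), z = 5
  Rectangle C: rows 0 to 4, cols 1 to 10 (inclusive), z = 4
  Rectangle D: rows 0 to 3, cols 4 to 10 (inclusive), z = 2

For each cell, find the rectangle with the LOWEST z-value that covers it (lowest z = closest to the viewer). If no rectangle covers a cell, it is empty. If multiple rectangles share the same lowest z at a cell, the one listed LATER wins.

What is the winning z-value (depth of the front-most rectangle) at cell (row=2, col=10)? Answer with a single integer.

Check cell (2,10):
  A: rows 5-6 cols 6-8 -> outside (row miss)
  B: rows 0-2 cols 4-6 -> outside (col miss)
  C: rows 0-4 cols 1-10 z=4 -> covers; best now C (z=4)
  D: rows 0-3 cols 4-10 z=2 -> covers; best now D (z=2)
Winner: D at z=2

Answer: 2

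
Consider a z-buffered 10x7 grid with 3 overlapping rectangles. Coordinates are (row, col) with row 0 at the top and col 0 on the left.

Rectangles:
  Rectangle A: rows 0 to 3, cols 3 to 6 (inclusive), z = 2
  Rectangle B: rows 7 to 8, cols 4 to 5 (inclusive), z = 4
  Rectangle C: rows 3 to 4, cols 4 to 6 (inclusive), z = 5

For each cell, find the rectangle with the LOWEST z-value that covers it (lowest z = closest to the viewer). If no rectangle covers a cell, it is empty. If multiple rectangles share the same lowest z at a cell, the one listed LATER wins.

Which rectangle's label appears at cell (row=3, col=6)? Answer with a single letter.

Check cell (3,6):
  A: rows 0-3 cols 3-6 z=2 -> covers; best now A (z=2)
  B: rows 7-8 cols 4-5 -> outside (row miss)
  C: rows 3-4 cols 4-6 z=5 -> covers; best now A (z=2)
Winner: A at z=2

Answer: A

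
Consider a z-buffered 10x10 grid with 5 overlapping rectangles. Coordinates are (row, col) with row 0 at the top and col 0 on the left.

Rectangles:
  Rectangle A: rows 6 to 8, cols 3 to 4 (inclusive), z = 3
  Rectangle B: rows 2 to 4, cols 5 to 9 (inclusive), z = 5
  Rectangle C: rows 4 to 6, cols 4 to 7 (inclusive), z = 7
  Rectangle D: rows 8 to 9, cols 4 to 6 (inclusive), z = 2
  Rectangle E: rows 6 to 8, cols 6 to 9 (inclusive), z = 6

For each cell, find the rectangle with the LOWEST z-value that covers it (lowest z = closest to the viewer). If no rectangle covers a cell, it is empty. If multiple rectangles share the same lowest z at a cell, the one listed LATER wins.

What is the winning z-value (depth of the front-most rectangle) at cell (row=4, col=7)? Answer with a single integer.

Check cell (4,7):
  A: rows 6-8 cols 3-4 -> outside (row miss)
  B: rows 2-4 cols 5-9 z=5 -> covers; best now B (z=5)
  C: rows 4-6 cols 4-7 z=7 -> covers; best now B (z=5)
  D: rows 8-9 cols 4-6 -> outside (row miss)
  E: rows 6-8 cols 6-9 -> outside (row miss)
Winner: B at z=5

Answer: 5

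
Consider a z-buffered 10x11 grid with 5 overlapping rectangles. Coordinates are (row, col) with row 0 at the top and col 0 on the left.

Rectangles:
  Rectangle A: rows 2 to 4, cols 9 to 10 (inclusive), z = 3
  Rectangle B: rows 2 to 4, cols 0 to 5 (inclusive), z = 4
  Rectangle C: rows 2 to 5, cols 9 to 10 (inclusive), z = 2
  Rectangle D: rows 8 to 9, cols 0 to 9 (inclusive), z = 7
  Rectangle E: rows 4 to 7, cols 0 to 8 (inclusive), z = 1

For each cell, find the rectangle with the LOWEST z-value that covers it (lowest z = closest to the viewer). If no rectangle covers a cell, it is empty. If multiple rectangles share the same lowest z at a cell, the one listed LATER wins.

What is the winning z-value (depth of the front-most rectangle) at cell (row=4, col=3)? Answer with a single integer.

Check cell (4,3):
  A: rows 2-4 cols 9-10 -> outside (col miss)
  B: rows 2-4 cols 0-5 z=4 -> covers; best now B (z=4)
  C: rows 2-5 cols 9-10 -> outside (col miss)
  D: rows 8-9 cols 0-9 -> outside (row miss)
  E: rows 4-7 cols 0-8 z=1 -> covers; best now E (z=1)
Winner: E at z=1

Answer: 1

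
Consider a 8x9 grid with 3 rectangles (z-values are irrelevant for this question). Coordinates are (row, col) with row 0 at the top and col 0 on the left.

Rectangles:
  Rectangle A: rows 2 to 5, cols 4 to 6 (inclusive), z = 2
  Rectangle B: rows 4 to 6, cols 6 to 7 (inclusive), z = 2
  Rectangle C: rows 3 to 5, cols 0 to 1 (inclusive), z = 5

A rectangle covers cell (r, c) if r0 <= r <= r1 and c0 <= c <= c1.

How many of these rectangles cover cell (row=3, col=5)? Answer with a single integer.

Answer: 1

Derivation:
Check cell (3,5):
  A: rows 2-5 cols 4-6 -> covers
  B: rows 4-6 cols 6-7 -> outside (row miss)
  C: rows 3-5 cols 0-1 -> outside (col miss)
Count covering = 1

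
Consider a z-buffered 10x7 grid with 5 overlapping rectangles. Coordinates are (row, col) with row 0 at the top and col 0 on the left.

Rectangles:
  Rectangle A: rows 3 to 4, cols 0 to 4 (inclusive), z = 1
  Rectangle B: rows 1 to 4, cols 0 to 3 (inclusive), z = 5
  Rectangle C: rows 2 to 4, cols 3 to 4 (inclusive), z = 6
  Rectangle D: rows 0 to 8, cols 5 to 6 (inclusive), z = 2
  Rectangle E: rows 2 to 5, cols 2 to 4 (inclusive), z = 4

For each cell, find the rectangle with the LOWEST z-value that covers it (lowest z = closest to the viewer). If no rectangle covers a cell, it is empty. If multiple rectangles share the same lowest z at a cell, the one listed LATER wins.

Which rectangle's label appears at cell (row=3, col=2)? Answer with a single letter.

Answer: A

Derivation:
Check cell (3,2):
  A: rows 3-4 cols 0-4 z=1 -> covers; best now A (z=1)
  B: rows 1-4 cols 0-3 z=5 -> covers; best now A (z=1)
  C: rows 2-4 cols 3-4 -> outside (col miss)
  D: rows 0-8 cols 5-6 -> outside (col miss)
  E: rows 2-5 cols 2-4 z=4 -> covers; best now A (z=1)
Winner: A at z=1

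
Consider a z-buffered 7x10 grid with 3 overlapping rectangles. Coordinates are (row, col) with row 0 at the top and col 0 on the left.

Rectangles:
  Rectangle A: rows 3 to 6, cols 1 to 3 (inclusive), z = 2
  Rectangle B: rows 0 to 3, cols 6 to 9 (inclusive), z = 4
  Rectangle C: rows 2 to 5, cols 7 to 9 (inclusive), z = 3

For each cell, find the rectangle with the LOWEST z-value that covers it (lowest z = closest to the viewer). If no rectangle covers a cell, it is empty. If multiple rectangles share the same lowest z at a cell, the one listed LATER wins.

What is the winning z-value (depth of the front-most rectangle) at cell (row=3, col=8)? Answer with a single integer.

Check cell (3,8):
  A: rows 3-6 cols 1-3 -> outside (col miss)
  B: rows 0-3 cols 6-9 z=4 -> covers; best now B (z=4)
  C: rows 2-5 cols 7-9 z=3 -> covers; best now C (z=3)
Winner: C at z=3

Answer: 3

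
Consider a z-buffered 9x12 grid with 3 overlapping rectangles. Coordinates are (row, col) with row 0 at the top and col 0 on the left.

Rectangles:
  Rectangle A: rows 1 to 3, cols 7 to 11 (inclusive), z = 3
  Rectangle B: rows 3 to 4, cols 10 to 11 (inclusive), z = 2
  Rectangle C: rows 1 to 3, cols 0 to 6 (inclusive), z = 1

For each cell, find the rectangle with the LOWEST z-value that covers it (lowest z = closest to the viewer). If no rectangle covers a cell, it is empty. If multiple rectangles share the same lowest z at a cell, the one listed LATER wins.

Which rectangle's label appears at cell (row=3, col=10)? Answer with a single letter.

Answer: B

Derivation:
Check cell (3,10):
  A: rows 1-3 cols 7-11 z=3 -> covers; best now A (z=3)
  B: rows 3-4 cols 10-11 z=2 -> covers; best now B (z=2)
  C: rows 1-3 cols 0-6 -> outside (col miss)
Winner: B at z=2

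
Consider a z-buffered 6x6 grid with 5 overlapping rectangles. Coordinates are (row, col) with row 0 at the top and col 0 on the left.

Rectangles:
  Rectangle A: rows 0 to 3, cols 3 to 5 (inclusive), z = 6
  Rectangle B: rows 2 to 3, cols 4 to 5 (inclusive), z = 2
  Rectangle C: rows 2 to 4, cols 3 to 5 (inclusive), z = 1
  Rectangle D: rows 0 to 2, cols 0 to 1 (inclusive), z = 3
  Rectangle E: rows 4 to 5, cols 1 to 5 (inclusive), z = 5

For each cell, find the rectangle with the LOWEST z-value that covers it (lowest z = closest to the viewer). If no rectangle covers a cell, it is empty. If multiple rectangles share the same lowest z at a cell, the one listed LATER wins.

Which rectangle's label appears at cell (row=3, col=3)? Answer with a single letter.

Check cell (3,3):
  A: rows 0-3 cols 3-5 z=6 -> covers; best now A (z=6)
  B: rows 2-3 cols 4-5 -> outside (col miss)
  C: rows 2-4 cols 3-5 z=1 -> covers; best now C (z=1)
  D: rows 0-2 cols 0-1 -> outside (row miss)
  E: rows 4-5 cols 1-5 -> outside (row miss)
Winner: C at z=1

Answer: C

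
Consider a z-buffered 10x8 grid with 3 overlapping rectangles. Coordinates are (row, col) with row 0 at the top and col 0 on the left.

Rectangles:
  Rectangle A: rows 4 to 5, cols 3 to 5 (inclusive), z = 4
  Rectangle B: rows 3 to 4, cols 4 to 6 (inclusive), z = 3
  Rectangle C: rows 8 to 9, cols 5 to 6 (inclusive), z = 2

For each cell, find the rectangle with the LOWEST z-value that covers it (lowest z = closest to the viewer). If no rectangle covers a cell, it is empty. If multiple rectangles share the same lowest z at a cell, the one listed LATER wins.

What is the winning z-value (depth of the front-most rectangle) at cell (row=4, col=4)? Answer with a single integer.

Check cell (4,4):
  A: rows 4-5 cols 3-5 z=4 -> covers; best now A (z=4)
  B: rows 3-4 cols 4-6 z=3 -> covers; best now B (z=3)
  C: rows 8-9 cols 5-6 -> outside (row miss)
Winner: B at z=3

Answer: 3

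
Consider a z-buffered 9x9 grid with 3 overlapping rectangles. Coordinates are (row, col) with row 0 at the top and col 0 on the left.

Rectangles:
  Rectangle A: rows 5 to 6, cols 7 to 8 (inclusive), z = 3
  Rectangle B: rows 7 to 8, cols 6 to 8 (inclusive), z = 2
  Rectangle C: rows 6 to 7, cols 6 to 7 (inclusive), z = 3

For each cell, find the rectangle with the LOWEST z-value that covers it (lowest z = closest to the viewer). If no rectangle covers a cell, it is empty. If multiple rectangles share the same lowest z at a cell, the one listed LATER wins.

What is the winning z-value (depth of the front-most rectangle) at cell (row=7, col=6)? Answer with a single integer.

Answer: 2

Derivation:
Check cell (7,6):
  A: rows 5-6 cols 7-8 -> outside (row miss)
  B: rows 7-8 cols 6-8 z=2 -> covers; best now B (z=2)
  C: rows 6-7 cols 6-7 z=3 -> covers; best now B (z=2)
Winner: B at z=2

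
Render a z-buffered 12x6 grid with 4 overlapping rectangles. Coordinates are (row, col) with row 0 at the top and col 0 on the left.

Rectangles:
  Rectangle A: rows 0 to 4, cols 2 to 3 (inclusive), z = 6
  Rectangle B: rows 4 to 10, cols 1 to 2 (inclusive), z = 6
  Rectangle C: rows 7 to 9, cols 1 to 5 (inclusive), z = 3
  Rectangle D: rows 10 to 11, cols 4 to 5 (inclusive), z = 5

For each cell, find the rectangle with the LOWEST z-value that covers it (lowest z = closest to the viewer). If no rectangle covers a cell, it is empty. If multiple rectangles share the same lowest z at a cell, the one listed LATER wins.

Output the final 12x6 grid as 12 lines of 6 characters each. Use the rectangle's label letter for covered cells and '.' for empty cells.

..AA..
..AA..
..AA..
..AA..
.BBA..
.BB...
.BB...
.CCCCC
.CCCCC
.CCCCC
.BB.DD
....DD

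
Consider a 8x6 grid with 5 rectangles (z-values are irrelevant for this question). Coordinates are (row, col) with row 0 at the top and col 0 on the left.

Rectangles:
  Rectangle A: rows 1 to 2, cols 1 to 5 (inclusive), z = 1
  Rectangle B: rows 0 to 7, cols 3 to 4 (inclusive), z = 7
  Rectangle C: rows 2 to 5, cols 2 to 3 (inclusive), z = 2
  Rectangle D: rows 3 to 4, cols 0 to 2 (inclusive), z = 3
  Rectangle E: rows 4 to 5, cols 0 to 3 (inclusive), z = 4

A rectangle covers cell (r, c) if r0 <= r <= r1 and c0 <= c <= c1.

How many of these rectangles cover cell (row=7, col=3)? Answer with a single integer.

Check cell (7,3):
  A: rows 1-2 cols 1-5 -> outside (row miss)
  B: rows 0-7 cols 3-4 -> covers
  C: rows 2-5 cols 2-3 -> outside (row miss)
  D: rows 3-4 cols 0-2 -> outside (row miss)
  E: rows 4-5 cols 0-3 -> outside (row miss)
Count covering = 1

Answer: 1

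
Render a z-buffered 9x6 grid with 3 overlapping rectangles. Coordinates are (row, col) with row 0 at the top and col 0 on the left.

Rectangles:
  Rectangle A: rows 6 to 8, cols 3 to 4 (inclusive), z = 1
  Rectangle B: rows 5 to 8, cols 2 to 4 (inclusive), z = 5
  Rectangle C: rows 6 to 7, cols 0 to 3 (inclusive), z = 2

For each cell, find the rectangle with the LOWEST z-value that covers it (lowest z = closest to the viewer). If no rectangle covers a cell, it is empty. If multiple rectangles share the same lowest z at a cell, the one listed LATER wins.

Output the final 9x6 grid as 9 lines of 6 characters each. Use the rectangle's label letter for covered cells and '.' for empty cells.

......
......
......
......
......
..BBB.
CCCAA.
CCCAA.
..BAA.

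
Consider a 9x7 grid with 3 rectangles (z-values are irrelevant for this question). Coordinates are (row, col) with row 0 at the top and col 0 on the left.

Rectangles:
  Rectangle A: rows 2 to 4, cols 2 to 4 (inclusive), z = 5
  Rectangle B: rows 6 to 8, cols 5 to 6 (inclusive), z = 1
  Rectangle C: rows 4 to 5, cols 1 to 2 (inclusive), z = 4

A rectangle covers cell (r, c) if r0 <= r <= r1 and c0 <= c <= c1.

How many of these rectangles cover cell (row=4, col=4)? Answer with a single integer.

Answer: 1

Derivation:
Check cell (4,4):
  A: rows 2-4 cols 2-4 -> covers
  B: rows 6-8 cols 5-6 -> outside (row miss)
  C: rows 4-5 cols 1-2 -> outside (col miss)
Count covering = 1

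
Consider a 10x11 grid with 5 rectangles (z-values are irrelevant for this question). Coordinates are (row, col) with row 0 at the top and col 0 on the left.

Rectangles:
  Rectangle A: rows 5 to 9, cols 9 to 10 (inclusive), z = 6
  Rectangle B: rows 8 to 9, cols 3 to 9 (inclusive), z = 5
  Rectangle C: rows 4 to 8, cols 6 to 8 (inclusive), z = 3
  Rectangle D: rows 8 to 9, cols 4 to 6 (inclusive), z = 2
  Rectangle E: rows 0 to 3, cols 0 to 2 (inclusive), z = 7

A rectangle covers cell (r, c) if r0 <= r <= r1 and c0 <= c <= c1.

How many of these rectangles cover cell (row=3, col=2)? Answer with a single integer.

Answer: 1

Derivation:
Check cell (3,2):
  A: rows 5-9 cols 9-10 -> outside (row miss)
  B: rows 8-9 cols 3-9 -> outside (row miss)
  C: rows 4-8 cols 6-8 -> outside (row miss)
  D: rows 8-9 cols 4-6 -> outside (row miss)
  E: rows 0-3 cols 0-2 -> covers
Count covering = 1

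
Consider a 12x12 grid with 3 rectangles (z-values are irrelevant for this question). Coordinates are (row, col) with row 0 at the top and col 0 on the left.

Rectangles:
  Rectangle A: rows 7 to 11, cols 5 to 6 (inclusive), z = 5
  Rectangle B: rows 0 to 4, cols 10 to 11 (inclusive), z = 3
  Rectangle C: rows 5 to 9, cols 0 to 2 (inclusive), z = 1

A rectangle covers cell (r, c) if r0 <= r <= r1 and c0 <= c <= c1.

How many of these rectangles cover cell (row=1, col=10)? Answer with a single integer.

Answer: 1

Derivation:
Check cell (1,10):
  A: rows 7-11 cols 5-6 -> outside (row miss)
  B: rows 0-4 cols 10-11 -> covers
  C: rows 5-9 cols 0-2 -> outside (row miss)
Count covering = 1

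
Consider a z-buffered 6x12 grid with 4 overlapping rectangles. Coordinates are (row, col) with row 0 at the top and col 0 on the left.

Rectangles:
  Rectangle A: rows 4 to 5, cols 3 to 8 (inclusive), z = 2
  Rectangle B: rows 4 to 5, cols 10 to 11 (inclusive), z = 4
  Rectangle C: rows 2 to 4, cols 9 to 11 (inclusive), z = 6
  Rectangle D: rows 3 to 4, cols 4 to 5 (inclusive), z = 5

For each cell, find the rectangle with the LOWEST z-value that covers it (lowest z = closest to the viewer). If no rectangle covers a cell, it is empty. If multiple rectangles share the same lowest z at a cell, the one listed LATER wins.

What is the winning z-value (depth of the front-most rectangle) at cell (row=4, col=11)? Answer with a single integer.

Answer: 4

Derivation:
Check cell (4,11):
  A: rows 4-5 cols 3-8 -> outside (col miss)
  B: rows 4-5 cols 10-11 z=4 -> covers; best now B (z=4)
  C: rows 2-4 cols 9-11 z=6 -> covers; best now B (z=4)
  D: rows 3-4 cols 4-5 -> outside (col miss)
Winner: B at z=4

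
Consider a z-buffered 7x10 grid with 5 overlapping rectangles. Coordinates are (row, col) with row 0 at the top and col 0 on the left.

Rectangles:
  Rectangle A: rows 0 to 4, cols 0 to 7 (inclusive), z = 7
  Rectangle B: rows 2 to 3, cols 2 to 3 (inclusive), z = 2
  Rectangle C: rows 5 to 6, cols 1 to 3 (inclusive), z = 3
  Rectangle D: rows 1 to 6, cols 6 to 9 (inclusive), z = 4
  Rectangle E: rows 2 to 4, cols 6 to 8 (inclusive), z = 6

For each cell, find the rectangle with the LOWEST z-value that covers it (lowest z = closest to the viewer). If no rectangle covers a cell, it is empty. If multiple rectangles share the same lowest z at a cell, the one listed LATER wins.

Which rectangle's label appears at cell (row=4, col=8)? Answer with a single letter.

Answer: D

Derivation:
Check cell (4,8):
  A: rows 0-4 cols 0-7 -> outside (col miss)
  B: rows 2-3 cols 2-3 -> outside (row miss)
  C: rows 5-6 cols 1-3 -> outside (row miss)
  D: rows 1-6 cols 6-9 z=4 -> covers; best now D (z=4)
  E: rows 2-4 cols 6-8 z=6 -> covers; best now D (z=4)
Winner: D at z=4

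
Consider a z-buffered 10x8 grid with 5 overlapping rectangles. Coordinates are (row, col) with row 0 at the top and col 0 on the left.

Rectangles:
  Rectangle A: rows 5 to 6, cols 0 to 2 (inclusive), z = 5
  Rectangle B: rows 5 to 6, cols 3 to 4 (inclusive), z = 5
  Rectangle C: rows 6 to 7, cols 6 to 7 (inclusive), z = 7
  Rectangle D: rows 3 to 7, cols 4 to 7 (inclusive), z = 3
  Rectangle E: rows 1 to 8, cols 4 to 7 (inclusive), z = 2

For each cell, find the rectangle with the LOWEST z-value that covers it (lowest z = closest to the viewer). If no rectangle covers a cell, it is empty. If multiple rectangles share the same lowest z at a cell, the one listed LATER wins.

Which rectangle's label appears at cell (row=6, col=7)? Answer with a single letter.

Answer: E

Derivation:
Check cell (6,7):
  A: rows 5-6 cols 0-2 -> outside (col miss)
  B: rows 5-6 cols 3-4 -> outside (col miss)
  C: rows 6-7 cols 6-7 z=7 -> covers; best now C (z=7)
  D: rows 3-7 cols 4-7 z=3 -> covers; best now D (z=3)
  E: rows 1-8 cols 4-7 z=2 -> covers; best now E (z=2)
Winner: E at z=2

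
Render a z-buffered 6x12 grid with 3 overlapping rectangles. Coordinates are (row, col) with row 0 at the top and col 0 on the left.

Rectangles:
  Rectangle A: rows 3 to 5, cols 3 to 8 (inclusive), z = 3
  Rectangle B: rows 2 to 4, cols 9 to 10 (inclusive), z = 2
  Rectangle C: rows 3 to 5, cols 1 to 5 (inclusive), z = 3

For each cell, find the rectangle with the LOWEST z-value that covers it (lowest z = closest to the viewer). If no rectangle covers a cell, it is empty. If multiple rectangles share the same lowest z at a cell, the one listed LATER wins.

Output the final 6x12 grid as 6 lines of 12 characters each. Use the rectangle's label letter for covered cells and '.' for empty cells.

............
............
.........BB.
.CCCCCAAABB.
.CCCCCAAABB.
.CCCCCAAA...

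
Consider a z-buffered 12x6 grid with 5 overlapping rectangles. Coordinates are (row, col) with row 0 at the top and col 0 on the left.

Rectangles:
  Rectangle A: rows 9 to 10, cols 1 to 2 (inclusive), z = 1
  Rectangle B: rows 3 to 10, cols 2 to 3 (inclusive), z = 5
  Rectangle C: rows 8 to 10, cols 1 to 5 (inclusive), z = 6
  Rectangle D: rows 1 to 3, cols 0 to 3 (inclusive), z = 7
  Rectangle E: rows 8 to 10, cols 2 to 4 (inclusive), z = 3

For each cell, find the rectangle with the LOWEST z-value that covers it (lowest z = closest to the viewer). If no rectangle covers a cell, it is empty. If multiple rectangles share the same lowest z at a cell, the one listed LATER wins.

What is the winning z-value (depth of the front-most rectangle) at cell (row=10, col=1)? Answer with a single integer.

Check cell (10,1):
  A: rows 9-10 cols 1-2 z=1 -> covers; best now A (z=1)
  B: rows 3-10 cols 2-3 -> outside (col miss)
  C: rows 8-10 cols 1-5 z=6 -> covers; best now A (z=1)
  D: rows 1-3 cols 0-3 -> outside (row miss)
  E: rows 8-10 cols 2-4 -> outside (col miss)
Winner: A at z=1

Answer: 1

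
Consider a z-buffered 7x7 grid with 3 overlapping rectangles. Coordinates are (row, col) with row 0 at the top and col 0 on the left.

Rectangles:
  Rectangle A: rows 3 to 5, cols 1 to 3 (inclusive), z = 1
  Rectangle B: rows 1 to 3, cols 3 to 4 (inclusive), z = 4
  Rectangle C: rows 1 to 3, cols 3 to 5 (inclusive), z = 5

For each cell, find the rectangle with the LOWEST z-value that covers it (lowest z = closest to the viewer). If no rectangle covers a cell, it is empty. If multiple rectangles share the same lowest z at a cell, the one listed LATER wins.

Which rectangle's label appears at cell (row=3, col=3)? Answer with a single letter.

Answer: A

Derivation:
Check cell (3,3):
  A: rows 3-5 cols 1-3 z=1 -> covers; best now A (z=1)
  B: rows 1-3 cols 3-4 z=4 -> covers; best now A (z=1)
  C: rows 1-3 cols 3-5 z=5 -> covers; best now A (z=1)
Winner: A at z=1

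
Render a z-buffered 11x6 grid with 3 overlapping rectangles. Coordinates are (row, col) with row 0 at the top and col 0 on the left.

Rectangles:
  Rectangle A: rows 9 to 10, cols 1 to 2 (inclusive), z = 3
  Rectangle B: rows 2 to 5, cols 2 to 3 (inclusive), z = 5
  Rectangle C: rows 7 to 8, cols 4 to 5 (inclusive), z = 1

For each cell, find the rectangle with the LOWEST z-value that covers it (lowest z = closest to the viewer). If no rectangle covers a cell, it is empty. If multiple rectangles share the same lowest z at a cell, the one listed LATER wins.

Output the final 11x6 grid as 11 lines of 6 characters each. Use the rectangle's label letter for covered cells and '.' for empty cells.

......
......
..BB..
..BB..
..BB..
..BB..
......
....CC
....CC
.AA...
.AA...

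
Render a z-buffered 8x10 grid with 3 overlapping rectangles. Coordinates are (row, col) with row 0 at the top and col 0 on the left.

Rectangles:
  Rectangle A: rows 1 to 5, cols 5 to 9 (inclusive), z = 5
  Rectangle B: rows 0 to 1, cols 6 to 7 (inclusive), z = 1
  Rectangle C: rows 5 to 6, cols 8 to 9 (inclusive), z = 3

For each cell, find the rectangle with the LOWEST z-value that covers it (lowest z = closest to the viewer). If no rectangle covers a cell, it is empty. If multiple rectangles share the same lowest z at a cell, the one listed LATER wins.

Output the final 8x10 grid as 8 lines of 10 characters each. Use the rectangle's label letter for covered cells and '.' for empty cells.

......BB..
.....ABBAA
.....AAAAA
.....AAAAA
.....AAAAA
.....AAACC
........CC
..........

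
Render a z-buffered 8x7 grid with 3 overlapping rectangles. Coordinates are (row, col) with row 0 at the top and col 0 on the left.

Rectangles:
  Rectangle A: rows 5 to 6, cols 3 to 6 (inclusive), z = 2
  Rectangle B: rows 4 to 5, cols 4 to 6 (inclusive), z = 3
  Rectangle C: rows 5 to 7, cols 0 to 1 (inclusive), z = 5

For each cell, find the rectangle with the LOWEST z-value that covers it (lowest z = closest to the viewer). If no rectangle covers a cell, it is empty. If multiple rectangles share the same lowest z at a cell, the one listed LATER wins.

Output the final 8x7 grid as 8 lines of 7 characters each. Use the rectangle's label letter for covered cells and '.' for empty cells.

.......
.......
.......
.......
....BBB
CC.AAAA
CC.AAAA
CC.....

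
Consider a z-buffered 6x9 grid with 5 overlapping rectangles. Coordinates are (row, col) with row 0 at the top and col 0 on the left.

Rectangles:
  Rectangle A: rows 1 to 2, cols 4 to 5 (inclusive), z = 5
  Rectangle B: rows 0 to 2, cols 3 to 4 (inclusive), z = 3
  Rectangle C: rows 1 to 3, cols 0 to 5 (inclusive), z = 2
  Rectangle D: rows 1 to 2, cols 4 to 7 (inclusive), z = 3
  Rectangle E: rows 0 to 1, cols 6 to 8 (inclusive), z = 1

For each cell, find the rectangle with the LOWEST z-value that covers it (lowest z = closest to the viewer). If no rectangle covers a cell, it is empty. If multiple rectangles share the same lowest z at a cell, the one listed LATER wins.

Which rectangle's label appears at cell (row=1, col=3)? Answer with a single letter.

Check cell (1,3):
  A: rows 1-2 cols 4-5 -> outside (col miss)
  B: rows 0-2 cols 3-4 z=3 -> covers; best now B (z=3)
  C: rows 1-3 cols 0-5 z=2 -> covers; best now C (z=2)
  D: rows 1-2 cols 4-7 -> outside (col miss)
  E: rows 0-1 cols 6-8 -> outside (col miss)
Winner: C at z=2

Answer: C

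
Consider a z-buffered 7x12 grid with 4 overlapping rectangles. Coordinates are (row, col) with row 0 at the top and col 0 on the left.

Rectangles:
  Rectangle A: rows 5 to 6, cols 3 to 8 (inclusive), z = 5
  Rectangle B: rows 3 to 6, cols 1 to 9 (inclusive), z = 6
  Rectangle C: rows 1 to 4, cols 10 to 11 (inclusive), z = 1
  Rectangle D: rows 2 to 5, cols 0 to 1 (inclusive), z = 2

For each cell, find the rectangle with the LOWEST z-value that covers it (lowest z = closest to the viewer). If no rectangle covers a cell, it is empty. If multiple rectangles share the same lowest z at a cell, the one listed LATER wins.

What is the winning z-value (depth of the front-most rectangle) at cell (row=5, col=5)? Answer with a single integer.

Check cell (5,5):
  A: rows 5-6 cols 3-8 z=5 -> covers; best now A (z=5)
  B: rows 3-6 cols 1-9 z=6 -> covers; best now A (z=5)
  C: rows 1-4 cols 10-11 -> outside (row miss)
  D: rows 2-5 cols 0-1 -> outside (col miss)
Winner: A at z=5

Answer: 5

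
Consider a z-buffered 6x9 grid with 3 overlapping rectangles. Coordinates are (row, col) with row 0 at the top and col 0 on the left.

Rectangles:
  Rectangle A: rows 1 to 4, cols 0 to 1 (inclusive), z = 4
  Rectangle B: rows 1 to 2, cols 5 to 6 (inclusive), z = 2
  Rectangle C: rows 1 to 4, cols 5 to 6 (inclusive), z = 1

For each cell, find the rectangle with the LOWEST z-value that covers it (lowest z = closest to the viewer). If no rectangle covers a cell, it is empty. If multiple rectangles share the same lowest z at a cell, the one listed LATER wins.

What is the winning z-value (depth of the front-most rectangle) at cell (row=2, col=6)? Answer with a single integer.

Check cell (2,6):
  A: rows 1-4 cols 0-1 -> outside (col miss)
  B: rows 1-2 cols 5-6 z=2 -> covers; best now B (z=2)
  C: rows 1-4 cols 5-6 z=1 -> covers; best now C (z=1)
Winner: C at z=1

Answer: 1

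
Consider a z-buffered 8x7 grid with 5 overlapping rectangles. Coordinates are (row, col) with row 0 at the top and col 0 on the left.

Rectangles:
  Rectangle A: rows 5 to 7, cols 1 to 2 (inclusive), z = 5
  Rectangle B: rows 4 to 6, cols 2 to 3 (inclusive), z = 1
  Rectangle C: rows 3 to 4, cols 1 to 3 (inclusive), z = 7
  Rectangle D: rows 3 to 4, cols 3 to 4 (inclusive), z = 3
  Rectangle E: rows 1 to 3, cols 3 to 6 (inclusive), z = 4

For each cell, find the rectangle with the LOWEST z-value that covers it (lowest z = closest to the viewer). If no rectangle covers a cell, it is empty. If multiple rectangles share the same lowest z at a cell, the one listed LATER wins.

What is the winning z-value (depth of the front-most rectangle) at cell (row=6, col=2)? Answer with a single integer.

Check cell (6,2):
  A: rows 5-7 cols 1-2 z=5 -> covers; best now A (z=5)
  B: rows 4-6 cols 2-3 z=1 -> covers; best now B (z=1)
  C: rows 3-4 cols 1-3 -> outside (row miss)
  D: rows 3-4 cols 3-4 -> outside (row miss)
  E: rows 1-3 cols 3-6 -> outside (row miss)
Winner: B at z=1

Answer: 1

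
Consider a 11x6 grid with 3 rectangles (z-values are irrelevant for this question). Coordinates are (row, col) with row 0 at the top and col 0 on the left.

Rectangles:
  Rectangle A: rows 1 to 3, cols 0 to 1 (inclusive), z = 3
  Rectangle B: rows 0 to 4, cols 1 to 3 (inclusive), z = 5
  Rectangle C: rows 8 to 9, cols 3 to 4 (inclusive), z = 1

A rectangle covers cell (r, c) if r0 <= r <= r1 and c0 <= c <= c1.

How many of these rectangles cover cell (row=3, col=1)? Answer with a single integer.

Answer: 2

Derivation:
Check cell (3,1):
  A: rows 1-3 cols 0-1 -> covers
  B: rows 0-4 cols 1-3 -> covers
  C: rows 8-9 cols 3-4 -> outside (row miss)
Count covering = 2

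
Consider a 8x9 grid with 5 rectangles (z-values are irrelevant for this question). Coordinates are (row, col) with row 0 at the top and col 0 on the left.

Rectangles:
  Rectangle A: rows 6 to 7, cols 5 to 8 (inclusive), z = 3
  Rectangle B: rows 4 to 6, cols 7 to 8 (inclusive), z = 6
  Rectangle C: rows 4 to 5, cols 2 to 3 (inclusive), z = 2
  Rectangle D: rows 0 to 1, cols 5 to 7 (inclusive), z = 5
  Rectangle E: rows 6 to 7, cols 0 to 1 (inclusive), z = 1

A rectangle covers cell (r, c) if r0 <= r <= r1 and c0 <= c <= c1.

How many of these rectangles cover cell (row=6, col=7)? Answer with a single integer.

Check cell (6,7):
  A: rows 6-7 cols 5-8 -> covers
  B: rows 4-6 cols 7-8 -> covers
  C: rows 4-5 cols 2-3 -> outside (row miss)
  D: rows 0-1 cols 5-7 -> outside (row miss)
  E: rows 6-7 cols 0-1 -> outside (col miss)
Count covering = 2

Answer: 2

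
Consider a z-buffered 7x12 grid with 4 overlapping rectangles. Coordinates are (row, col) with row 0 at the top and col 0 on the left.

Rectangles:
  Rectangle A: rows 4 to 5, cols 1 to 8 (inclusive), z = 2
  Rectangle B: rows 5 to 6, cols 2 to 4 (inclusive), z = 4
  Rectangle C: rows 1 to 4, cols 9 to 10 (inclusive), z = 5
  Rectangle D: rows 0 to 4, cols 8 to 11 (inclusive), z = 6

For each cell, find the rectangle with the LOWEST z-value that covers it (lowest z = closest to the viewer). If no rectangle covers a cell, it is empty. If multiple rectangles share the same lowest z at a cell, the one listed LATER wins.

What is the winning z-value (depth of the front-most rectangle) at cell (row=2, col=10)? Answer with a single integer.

Check cell (2,10):
  A: rows 4-5 cols 1-8 -> outside (row miss)
  B: rows 5-6 cols 2-4 -> outside (row miss)
  C: rows 1-4 cols 9-10 z=5 -> covers; best now C (z=5)
  D: rows 0-4 cols 8-11 z=6 -> covers; best now C (z=5)
Winner: C at z=5

Answer: 5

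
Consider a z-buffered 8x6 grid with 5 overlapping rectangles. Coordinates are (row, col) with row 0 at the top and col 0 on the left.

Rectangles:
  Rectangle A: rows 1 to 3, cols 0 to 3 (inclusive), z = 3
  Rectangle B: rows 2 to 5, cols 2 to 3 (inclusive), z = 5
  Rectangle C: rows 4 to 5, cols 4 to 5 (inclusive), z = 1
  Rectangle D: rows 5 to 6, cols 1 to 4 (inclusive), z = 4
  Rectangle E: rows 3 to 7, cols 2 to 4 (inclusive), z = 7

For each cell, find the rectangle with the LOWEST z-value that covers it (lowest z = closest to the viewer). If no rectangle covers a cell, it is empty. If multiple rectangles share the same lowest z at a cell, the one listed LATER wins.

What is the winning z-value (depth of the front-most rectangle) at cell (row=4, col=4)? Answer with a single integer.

Answer: 1

Derivation:
Check cell (4,4):
  A: rows 1-3 cols 0-3 -> outside (row miss)
  B: rows 2-5 cols 2-3 -> outside (col miss)
  C: rows 4-5 cols 4-5 z=1 -> covers; best now C (z=1)
  D: rows 5-6 cols 1-4 -> outside (row miss)
  E: rows 3-7 cols 2-4 z=7 -> covers; best now C (z=1)
Winner: C at z=1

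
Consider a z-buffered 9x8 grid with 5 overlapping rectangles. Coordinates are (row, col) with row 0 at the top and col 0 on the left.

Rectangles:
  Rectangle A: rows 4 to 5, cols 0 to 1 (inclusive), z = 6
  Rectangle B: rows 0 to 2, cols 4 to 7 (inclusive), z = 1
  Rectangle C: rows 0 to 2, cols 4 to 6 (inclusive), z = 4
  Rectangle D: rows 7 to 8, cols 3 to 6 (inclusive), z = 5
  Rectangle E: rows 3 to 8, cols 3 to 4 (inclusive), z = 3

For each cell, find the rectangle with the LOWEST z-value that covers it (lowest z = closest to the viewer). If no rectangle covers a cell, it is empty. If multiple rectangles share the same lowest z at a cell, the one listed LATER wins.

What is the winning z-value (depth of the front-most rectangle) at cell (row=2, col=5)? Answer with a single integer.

Answer: 1

Derivation:
Check cell (2,5):
  A: rows 4-5 cols 0-1 -> outside (row miss)
  B: rows 0-2 cols 4-7 z=1 -> covers; best now B (z=1)
  C: rows 0-2 cols 4-6 z=4 -> covers; best now B (z=1)
  D: rows 7-8 cols 3-6 -> outside (row miss)
  E: rows 3-8 cols 3-4 -> outside (row miss)
Winner: B at z=1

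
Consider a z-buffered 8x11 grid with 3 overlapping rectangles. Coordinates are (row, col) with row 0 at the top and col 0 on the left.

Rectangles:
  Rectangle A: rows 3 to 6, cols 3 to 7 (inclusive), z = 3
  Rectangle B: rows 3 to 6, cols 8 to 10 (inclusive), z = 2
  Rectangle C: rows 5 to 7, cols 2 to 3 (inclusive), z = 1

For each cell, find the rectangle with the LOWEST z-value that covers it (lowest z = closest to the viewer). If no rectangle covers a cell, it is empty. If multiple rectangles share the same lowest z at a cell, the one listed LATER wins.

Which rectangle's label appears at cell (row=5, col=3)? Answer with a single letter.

Answer: C

Derivation:
Check cell (5,3):
  A: rows 3-6 cols 3-7 z=3 -> covers; best now A (z=3)
  B: rows 3-6 cols 8-10 -> outside (col miss)
  C: rows 5-7 cols 2-3 z=1 -> covers; best now C (z=1)
Winner: C at z=1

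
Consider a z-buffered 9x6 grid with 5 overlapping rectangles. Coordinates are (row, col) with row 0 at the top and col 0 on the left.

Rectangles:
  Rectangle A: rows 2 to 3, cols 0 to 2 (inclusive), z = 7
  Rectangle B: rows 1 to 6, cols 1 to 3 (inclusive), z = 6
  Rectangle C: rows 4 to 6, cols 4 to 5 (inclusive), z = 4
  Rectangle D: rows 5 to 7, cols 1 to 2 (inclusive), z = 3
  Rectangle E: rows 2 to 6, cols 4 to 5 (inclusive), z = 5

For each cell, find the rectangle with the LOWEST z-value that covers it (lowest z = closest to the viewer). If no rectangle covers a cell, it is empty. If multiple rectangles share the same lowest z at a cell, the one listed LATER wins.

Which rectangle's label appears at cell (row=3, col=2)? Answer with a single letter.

Answer: B

Derivation:
Check cell (3,2):
  A: rows 2-3 cols 0-2 z=7 -> covers; best now A (z=7)
  B: rows 1-6 cols 1-3 z=6 -> covers; best now B (z=6)
  C: rows 4-6 cols 4-5 -> outside (row miss)
  D: rows 5-7 cols 1-2 -> outside (row miss)
  E: rows 2-6 cols 4-5 -> outside (col miss)
Winner: B at z=6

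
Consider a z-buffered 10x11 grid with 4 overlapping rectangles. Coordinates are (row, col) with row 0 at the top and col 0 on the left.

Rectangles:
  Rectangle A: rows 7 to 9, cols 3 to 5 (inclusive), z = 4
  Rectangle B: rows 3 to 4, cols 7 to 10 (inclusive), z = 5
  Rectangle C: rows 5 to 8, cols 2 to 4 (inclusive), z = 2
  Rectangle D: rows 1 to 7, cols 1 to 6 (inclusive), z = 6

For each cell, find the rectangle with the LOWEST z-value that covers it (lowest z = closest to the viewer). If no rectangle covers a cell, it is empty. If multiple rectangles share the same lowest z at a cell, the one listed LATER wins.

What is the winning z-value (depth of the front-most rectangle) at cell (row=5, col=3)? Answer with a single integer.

Answer: 2

Derivation:
Check cell (5,3):
  A: rows 7-9 cols 3-5 -> outside (row miss)
  B: rows 3-4 cols 7-10 -> outside (row miss)
  C: rows 5-8 cols 2-4 z=2 -> covers; best now C (z=2)
  D: rows 1-7 cols 1-6 z=6 -> covers; best now C (z=2)
Winner: C at z=2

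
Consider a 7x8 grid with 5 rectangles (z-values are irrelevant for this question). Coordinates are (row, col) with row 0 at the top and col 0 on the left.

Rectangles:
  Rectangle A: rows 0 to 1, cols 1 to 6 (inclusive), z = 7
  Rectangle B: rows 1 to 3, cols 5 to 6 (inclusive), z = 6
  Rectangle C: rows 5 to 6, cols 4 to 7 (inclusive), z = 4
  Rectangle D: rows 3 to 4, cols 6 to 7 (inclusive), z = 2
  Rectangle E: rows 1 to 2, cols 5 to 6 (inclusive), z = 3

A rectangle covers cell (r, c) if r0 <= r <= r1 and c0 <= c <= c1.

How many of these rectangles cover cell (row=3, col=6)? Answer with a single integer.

Check cell (3,6):
  A: rows 0-1 cols 1-6 -> outside (row miss)
  B: rows 1-3 cols 5-6 -> covers
  C: rows 5-6 cols 4-7 -> outside (row miss)
  D: rows 3-4 cols 6-7 -> covers
  E: rows 1-2 cols 5-6 -> outside (row miss)
Count covering = 2

Answer: 2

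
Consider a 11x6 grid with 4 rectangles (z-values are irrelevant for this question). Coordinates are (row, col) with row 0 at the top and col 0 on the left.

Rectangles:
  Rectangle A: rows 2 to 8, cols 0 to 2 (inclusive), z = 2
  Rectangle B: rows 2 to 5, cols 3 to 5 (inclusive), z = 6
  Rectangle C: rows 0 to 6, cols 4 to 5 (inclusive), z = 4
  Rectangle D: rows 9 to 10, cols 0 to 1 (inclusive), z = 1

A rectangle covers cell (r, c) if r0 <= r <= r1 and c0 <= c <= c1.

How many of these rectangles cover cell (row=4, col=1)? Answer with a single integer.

Answer: 1

Derivation:
Check cell (4,1):
  A: rows 2-8 cols 0-2 -> covers
  B: rows 2-5 cols 3-5 -> outside (col miss)
  C: rows 0-6 cols 4-5 -> outside (col miss)
  D: rows 9-10 cols 0-1 -> outside (row miss)
Count covering = 1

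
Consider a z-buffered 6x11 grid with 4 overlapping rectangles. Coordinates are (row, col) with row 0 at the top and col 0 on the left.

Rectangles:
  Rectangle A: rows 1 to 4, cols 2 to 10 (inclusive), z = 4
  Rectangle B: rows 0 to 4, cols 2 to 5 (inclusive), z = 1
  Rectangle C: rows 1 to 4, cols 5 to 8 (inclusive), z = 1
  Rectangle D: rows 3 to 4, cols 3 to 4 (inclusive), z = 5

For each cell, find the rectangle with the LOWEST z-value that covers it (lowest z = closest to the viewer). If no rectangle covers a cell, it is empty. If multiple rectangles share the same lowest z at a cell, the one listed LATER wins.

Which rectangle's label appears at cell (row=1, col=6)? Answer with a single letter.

Answer: C

Derivation:
Check cell (1,6):
  A: rows 1-4 cols 2-10 z=4 -> covers; best now A (z=4)
  B: rows 0-4 cols 2-5 -> outside (col miss)
  C: rows 1-4 cols 5-8 z=1 -> covers; best now C (z=1)
  D: rows 3-4 cols 3-4 -> outside (row miss)
Winner: C at z=1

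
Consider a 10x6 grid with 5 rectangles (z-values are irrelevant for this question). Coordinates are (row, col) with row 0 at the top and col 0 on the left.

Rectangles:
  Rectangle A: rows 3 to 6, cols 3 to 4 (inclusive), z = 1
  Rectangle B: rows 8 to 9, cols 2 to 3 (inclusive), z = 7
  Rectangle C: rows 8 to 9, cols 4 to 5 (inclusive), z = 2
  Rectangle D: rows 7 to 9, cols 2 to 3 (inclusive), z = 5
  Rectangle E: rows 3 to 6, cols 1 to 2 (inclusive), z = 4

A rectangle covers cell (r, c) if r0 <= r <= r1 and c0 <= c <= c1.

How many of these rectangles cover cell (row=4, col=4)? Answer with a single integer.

Check cell (4,4):
  A: rows 3-6 cols 3-4 -> covers
  B: rows 8-9 cols 2-3 -> outside (row miss)
  C: rows 8-9 cols 4-5 -> outside (row miss)
  D: rows 7-9 cols 2-3 -> outside (row miss)
  E: rows 3-6 cols 1-2 -> outside (col miss)
Count covering = 1

Answer: 1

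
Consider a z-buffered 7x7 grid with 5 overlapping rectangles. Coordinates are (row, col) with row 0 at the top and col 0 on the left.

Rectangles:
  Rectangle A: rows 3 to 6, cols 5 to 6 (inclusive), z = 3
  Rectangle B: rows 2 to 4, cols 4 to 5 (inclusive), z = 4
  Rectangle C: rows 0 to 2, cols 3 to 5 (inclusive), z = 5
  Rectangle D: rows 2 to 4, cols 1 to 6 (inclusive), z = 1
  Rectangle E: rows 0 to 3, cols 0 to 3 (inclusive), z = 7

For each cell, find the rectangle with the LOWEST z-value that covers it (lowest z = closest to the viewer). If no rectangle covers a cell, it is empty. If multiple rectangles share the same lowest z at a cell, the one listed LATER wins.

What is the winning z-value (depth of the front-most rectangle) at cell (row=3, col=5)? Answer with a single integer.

Answer: 1

Derivation:
Check cell (3,5):
  A: rows 3-6 cols 5-6 z=3 -> covers; best now A (z=3)
  B: rows 2-4 cols 4-5 z=4 -> covers; best now A (z=3)
  C: rows 0-2 cols 3-5 -> outside (row miss)
  D: rows 2-4 cols 1-6 z=1 -> covers; best now D (z=1)
  E: rows 0-3 cols 0-3 -> outside (col miss)
Winner: D at z=1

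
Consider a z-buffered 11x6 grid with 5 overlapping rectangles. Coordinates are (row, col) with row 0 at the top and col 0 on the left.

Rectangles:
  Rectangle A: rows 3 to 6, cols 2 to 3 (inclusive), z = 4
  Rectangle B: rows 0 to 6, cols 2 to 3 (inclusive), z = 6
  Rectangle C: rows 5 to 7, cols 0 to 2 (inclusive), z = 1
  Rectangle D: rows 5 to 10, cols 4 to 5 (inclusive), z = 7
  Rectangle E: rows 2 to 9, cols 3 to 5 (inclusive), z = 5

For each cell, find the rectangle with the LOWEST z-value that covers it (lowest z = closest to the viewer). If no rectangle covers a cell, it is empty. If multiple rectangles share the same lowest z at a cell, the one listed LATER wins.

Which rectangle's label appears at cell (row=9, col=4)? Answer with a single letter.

Check cell (9,4):
  A: rows 3-6 cols 2-3 -> outside (row miss)
  B: rows 0-6 cols 2-3 -> outside (row miss)
  C: rows 5-7 cols 0-2 -> outside (row miss)
  D: rows 5-10 cols 4-5 z=7 -> covers; best now D (z=7)
  E: rows 2-9 cols 3-5 z=5 -> covers; best now E (z=5)
Winner: E at z=5

Answer: E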